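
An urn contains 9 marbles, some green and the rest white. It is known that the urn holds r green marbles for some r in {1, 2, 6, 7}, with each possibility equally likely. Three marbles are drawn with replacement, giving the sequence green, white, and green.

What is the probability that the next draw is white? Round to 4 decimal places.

0.3581

The likelihood of the observed sequence under each hypothesis: P(data | r = 1) = (1/9)(8/9)(1/9) = 0.010974; P(data | r = 2) = (2/9)(7/9)(2/9) = 0.038409; P(data | r = 6) = (6/9)(3/9)(6/9) = 0.14815; P(data | r = 7) = (7/9)(2/9)(7/9) = 0.13443.
Weighting by the prior gives 1/4 · 0.010974 = 0.0027435, 1/4 · 0.038409 = 0.0096022, 1/4 · 0.14815 = 0.037037, 1/4 · 0.13443 = 0.033608; these sum to 0.08299.
The posterior is then P(r = 1 | data) = 0.033058, P(r = 2 | data) = 0.1157, P(r = 6 | data) = 0.44628, P(r = 7 | data) = 0.40496.
Averaging over the posterior, P(white next | data) = (8/9)(0.033058) + (7/9)(0.1157) + (1/3)(0.44628) + (2/9)(0.40496) = 0.35813.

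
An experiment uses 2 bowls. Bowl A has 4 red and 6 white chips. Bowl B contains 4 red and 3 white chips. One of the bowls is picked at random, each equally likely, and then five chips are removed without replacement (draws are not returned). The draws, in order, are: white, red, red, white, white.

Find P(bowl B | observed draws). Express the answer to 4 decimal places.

The likelihood of the observed sequence under each hypothesis: P(data | bowl A) = (6/10)(4/9)(3/8)(5/7)(4/6) = 1/21; P(data | bowl B) = (3/7)(4/6)(3/5)(2/4)(1/3) = 1/35.
Multiplying each by its prior: 1/2 · 1/21 = 1/42, 1/2 · 1/35 = 1/70; with total 4/105.
Hence P(bowl B | data) = (1/70) / (4/105) = 3/8.

0.3750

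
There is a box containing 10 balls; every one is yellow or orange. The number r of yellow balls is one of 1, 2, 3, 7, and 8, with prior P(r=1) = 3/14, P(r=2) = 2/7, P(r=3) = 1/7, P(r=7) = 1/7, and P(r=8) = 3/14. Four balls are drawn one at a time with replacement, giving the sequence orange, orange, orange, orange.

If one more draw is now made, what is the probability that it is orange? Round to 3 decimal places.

0.834

The likelihood of the observed sequence under each hypothesis: P(data | r = 1) = (9/10)(9/10)(9/10)(9/10) = 0.6561; P(data | r = 2) = (8/10)(8/10)(8/10)(8/10) = 0.4096; P(data | r = 3) = (7/10)(7/10)(7/10)(7/10) = 0.2401; P(data | r = 7) = (3/10)(3/10)(3/10)(3/10) = 0.0081; P(data | r = 8) = (2/10)(2/10)(2/10)(2/10) = 0.0016.
The prior-weighted likelihoods are 3/14 · 0.6561 = 0.14059, 2/7 · 0.4096 = 0.11703, 1/7 · 0.2401 = 0.0343, 1/7 · 0.0081 = 0.0011571, 3/14 · 0.0016 = 0.00034286; summing to 0.29342.
Normalising, the posterior is P(r = 1 | data) = 0.47915, P(r = 2 | data) = 0.39884, P(r = 3 | data) = 0.1169, P(r = 7 | data) = 0.0039436, P(r = 8 | data) = 0.0011685.
Averaging over the posterior, P(orange next | data) = (9/10)(0.47915) + (4/5)(0.39884) + (7/10)(0.1169) + (3/10)(0.0039436) + (1/5)(0.0011685) = 0.83355.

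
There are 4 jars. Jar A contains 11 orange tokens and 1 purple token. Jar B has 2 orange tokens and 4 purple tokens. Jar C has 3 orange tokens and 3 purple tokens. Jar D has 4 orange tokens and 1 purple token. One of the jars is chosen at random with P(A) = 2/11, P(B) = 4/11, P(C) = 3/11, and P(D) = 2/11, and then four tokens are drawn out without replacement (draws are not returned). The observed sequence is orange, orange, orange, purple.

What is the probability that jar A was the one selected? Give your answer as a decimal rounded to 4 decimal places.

0.2326

For each hypothesis, P(data | H) works out to: P(data | jar A) = (11/12)(10/11)(9/10)(1/9) = 1/12; P(data | jar B) = (2/6)(1/5)(0/4) = 0; P(data | jar C) = (3/6)(2/5)(1/4)(3/3) = 1/20; P(data | jar D) = (4/5)(3/4)(2/3)(1/2) = 1/5.
Multiplying each by its prior: 2/11 · 1/12 = 1/66, 4/11 · 0 = 0, 3/11 · 1/20 = 3/220, 2/11 · 1/5 = 2/55; with total 43/660.
By Bayes' rule, P(jar A | data) = (1/66) / (43/660) = 10/43.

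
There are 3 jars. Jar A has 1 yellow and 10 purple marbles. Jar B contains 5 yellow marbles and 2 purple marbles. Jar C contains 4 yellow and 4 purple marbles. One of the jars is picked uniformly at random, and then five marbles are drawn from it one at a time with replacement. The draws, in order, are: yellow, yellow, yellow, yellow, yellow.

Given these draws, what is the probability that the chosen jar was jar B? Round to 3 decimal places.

0.856

The likelihood of the observed sequence under each hypothesis: P(data | jar A) = (1/11)(1/11)(1/11)(1/11)(1/11) = 6.2092e-06; P(data | jar B) = (5/7)(5/7)(5/7)(5/7)(5/7) = 0.18593; P(data | jar C) = (4/8)(4/8)(4/8)(4/8)(4/8) = 0.03125.
Multiplying each by its prior: 1/3 · 6.2092e-06 = 2.0697e-06, 1/3 · 0.18593 = 0.061978, 1/3 · 0.03125 = 0.010417; with total 0.072397.
Hence P(jar B | data) = (0.061978) / (0.072397) = 0.85609.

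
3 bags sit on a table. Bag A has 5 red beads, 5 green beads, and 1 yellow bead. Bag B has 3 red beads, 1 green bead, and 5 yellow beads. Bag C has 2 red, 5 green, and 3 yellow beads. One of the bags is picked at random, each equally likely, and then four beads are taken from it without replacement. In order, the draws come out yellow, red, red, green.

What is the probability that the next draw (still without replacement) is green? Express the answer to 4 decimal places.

0.3924

The likelihood of the observed sequence under each hypothesis: P(data | bag A) = (1/11)(5/10)(4/9)(5/8) = 0.012626; P(data | bag B) = (5/9)(3/8)(2/7)(1/6) = 0.0099206; P(data | bag C) = (3/10)(2/9)(1/8)(5/7) = 0.0059524.
Multiplying each by its prior: 1/3 · 0.012626 = 0.0042088, 1/3 · 0.0099206 = 0.0033069, 1/3 · 0.0059524 = 0.0019841; these sum to 0.0094998.
The posterior is then P(bag A | data) = 0.44304, P(bag B | data) = 0.3481, P(bag C | data) = 0.20886.
The predictive probability is P(green next | data) = (4/7)(0.44304) + (0)(0.3481) + (2/3)(0.20886) = 0.39241.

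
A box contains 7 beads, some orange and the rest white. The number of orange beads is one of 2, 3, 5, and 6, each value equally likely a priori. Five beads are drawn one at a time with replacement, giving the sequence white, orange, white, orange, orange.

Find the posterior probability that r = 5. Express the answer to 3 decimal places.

0.371

For each hypothesis, P(data | H) works out to: P(data | r = 2) = (5/7)(2/7)(5/7)(2/7)(2/7) = 0.0119; P(data | r = 3) = (4/7)(3/7)(4/7)(3/7)(3/7) = 0.025704; P(data | r = 5) = (2/7)(5/7)(2/7)(5/7)(5/7) = 0.02975; P(data | r = 6) = (1/7)(6/7)(1/7)(6/7)(6/7) = 0.012852.
Multiplying each by its prior: 1/4 · 0.0119 = 0.002975, 1/4 · 0.025704 = 0.0064259, 1/4 · 0.02975 = 0.0074374, 1/4 · 0.012852 = 0.0032129; with total 0.020051.
Hence P(r = 5 | data) = (0.0074374) / (0.020051) = 0.37092.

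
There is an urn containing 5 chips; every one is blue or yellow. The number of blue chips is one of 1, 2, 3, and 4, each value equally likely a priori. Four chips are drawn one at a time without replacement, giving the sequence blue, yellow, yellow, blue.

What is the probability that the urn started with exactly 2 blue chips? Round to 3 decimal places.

Compute the likelihood of the observed sequence for each case: P(data | r = 1) = (1/5)(4/4)(3/3)(0/2) = 0; P(data | r = 2) = (2/5)(3/4)(2/3)(1/2) = 1/10; P(data | r = 3) = (3/5)(2/4)(1/3)(2/2) = 1/10; P(data | r = 4) = (4/5)(1/4)(0/3) = 0.
Weighting by the prior gives 1/4 · 0 = 0, 1/4 · 1/10 = 1/40, 1/4 · 1/10 = 1/40, 1/4 · 0 = 0; summing to 1/20.
So P(r = 2 | data) = (1/40) / (1/20) = 1/2.

0.500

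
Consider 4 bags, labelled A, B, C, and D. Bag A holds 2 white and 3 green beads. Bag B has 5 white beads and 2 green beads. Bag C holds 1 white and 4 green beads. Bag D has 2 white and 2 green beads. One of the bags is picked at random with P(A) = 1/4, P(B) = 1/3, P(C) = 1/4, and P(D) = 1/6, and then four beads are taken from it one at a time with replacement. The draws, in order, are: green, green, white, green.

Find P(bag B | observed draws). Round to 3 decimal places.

Compute the likelihood of the observed sequence for each case: P(data | bag A) = (3/5)(3/5)(2/5)(3/5) = 0.0864; P(data | bag B) = (2/7)(2/7)(5/7)(2/7) = 0.01666; P(data | bag C) = (4/5)(4/5)(1/5)(4/5) = 0.1024; P(data | bag D) = (2/4)(2/4)(2/4)(2/4) = 0.0625.
The prior-weighted likelihoods are 1/4 · 0.0864 = 0.0216, 1/3 · 0.01666 = 0.0055532, 1/4 · 0.1024 = 0.0256, 1/6 · 0.0625 = 0.010417; these sum to 0.06317.
So P(bag B | data) = (0.0055532) / (0.06317) = 0.08791.

0.088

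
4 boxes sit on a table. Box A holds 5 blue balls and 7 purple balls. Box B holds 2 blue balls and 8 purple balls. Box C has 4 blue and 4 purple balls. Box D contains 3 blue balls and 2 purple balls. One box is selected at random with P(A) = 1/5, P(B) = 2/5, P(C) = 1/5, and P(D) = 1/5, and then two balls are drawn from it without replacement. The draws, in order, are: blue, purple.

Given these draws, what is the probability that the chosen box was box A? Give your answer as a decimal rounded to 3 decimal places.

0.220

Compute the likelihood of the observed sequence for each case: P(data | box A) = (5/12)(7/11) = 0.26515; P(data | box B) = (2/10)(8/9) = 0.17778; P(data | box C) = (4/8)(4/7) = 0.28571; P(data | box D) = (3/5)(2/4) = 0.3.
Multiplying each by its prior: 1/5 · 0.26515 = 0.05303, 2/5 · 0.17778 = 0.071111, 1/5 · 0.28571 = 0.057143, 1/5 · 0.3 = 0.06; with total 0.24128.
By Bayes' rule, P(box A | data) = (0.05303) / (0.24128) = 0.21978.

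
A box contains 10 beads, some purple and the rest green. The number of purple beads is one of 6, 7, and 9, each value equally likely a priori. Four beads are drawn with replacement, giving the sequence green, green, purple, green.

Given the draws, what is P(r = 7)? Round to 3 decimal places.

For each hypothesis, P(data | H) works out to: P(data | r = 6) = (4/10)(4/10)(6/10)(4/10) = 0.0384; P(data | r = 7) = (3/10)(3/10)(7/10)(3/10) = 0.0189; P(data | r = 9) = (1/10)(1/10)(9/10)(1/10) = 0.0009.
The prior-weighted likelihoods are 1/3 · 0.0384 = 0.0128, 1/3 · 0.0189 = 0.0063, 1/3 · 0.0009 = 0.0003; these sum to 0.0194.
Hence P(r = 7 | data) = (0.0063) / (0.0194) = 0.32474.

0.325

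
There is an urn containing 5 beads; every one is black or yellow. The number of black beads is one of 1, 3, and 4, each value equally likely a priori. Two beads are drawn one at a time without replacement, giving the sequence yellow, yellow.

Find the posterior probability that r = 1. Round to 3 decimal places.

0.857

Compute the likelihood of the observed sequence for each case: P(data | r = 1) = (4/5)(3/4) = 3/5; P(data | r = 3) = (2/5)(1/4) = 1/10; P(data | r = 4) = (1/5)(0/4) = 0.
Weighting by the prior gives 1/3 · 3/5 = 1/5, 1/3 · 1/10 = 1/30, 1/3 · 0 = 0; summing to 7/30.
So P(r = 1 | data) = (1/5) / (7/30) = 6/7.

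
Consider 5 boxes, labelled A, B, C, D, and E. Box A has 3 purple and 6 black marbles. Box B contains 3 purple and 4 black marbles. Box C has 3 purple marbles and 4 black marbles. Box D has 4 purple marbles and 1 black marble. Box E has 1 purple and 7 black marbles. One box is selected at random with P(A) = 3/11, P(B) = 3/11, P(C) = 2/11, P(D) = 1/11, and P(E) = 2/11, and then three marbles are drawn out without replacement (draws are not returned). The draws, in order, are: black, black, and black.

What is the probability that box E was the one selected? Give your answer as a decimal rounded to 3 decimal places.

0.493

For each hypothesis, P(data | H) works out to: P(data | box A) = (6/9)(5/8)(4/7) = 5/21; P(data | box B) = (4/7)(3/6)(2/5) = 4/35; P(data | box C) = (4/7)(3/6)(2/5) = 4/35; P(data | box D) = (1/5)(0/4) = 0; P(data | box E) = (7/8)(6/7)(5/6) = 5/8.
Weighting by the prior gives 3/11 · 5/21 = 5/77, 3/11 · 4/35 = 12/385, 2/11 · 4/35 = 8/385, 1/11 · 0 = 0, 2/11 · 5/8 = 5/44; with total 71/308.
So P(box E | data) = (5/44) / (71/308) = 35/71.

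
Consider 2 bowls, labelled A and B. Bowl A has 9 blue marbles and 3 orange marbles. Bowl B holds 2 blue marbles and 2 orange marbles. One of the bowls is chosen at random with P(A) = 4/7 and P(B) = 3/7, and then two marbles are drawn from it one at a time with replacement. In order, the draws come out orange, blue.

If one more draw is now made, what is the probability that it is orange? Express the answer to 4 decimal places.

0.3750

For each hypothesis, P(data | H) works out to: P(data | bowl A) = (3/12)(9/12) = 3/16; P(data | bowl B) = (2/4)(2/4) = 1/4.
The prior-weighted likelihoods are 4/7 · 3/16 = 3/28, 3/7 · 1/4 = 3/28; these sum to 3/14.
The posterior is then P(bowl A | data) = 1/2, P(bowl B | data) = 1/2.
The predictive probability is P(orange next | data) = (1/4)(1/2) + (1/2)(1/2) = 3/8.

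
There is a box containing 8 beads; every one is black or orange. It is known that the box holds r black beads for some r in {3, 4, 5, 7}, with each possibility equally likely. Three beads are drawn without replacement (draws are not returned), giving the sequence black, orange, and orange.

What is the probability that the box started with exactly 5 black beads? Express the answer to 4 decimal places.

The likelihood of the observed sequence under each hypothesis: P(data | r = 3) = (3/8)(5/7)(4/6) = 5/28; P(data | r = 4) = (4/8)(4/7)(3/6) = 1/7; P(data | r = 5) = (5/8)(3/7)(2/6) = 5/56; P(data | r = 7) = (7/8)(1/7)(0/6) = 0.
Weighting by the prior gives 1/4 · 5/28 = 5/112, 1/4 · 1/7 = 1/28, 1/4 · 5/56 = 5/224, 1/4 · 0 = 0; summing to 23/224.
Therefore the posterior P(r = 5 | data) = (5/224) / (23/224) = 5/23.

0.2174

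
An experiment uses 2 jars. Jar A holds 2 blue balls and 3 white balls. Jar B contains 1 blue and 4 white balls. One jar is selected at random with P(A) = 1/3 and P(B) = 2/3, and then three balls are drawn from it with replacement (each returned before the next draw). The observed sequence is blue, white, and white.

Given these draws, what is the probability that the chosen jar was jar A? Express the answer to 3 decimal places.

0.360

Compute the likelihood of the observed sequence for each case: P(data | jar A) = (2/5)(3/5)(3/5) = 18/125; P(data | jar B) = (1/5)(4/5)(4/5) = 16/125.
The prior-weighted likelihoods are 1/3 · 18/125 = 6/125, 2/3 · 16/125 = 32/375; with total 2/15.
By Bayes' rule, P(jar A | data) = (6/125) / (2/15) = 9/25.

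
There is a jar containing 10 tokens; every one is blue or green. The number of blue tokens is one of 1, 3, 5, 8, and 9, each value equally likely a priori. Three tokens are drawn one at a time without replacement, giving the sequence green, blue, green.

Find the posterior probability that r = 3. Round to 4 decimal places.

0.4013

Compute the likelihood of the observed sequence for each case: P(data | r = 1) = (9/10)(1/9)(8/8) = 0.1; P(data | r = 3) = (7/10)(3/9)(6/8) = 0.175; P(data | r = 5) = (5/10)(5/9)(4/8) = 0.13889; P(data | r = 8) = (2/10)(8/9)(1/8) = 0.022222; P(data | r = 9) = (1/10)(9/9)(0/8) = 0.
The prior-weighted likelihoods are 1/5 · 0.1 = 0.02, 1/5 · 0.175 = 0.035, 1/5 · 0.13889 = 0.027778, 1/5 · 0.022222 = 0.0044444, 1/5 · 0 = 0; summing to 0.087222.
Hence P(r = 3 | data) = (0.035) / (0.087222) = 0.40127.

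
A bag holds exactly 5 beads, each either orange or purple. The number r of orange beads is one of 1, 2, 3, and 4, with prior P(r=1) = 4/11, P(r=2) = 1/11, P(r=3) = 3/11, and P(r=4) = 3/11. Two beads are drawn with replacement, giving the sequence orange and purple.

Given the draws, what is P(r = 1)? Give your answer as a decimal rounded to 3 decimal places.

0.308

The likelihood of the observed sequence under each hypothesis: P(data | r = 1) = (1/5)(4/5) = 4/25; P(data | r = 2) = (2/5)(3/5) = 6/25; P(data | r = 3) = (3/5)(2/5) = 6/25; P(data | r = 4) = (4/5)(1/5) = 4/25.
Weighting by the prior gives 4/11 · 4/25 = 16/275, 1/11 · 6/25 = 6/275, 3/11 · 6/25 = 18/275, 3/11 · 4/25 = 12/275; these sum to 52/275.
So P(r = 1 | data) = (16/275) / (52/275) = 4/13.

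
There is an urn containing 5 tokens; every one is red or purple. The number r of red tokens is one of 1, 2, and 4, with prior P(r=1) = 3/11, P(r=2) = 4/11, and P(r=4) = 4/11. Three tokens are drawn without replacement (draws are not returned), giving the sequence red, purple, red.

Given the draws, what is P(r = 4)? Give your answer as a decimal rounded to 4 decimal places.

Under each hypothesis, the probability of the observed sequence is: P(data | r = 1) = (1/5)(4/4)(0/3) = 0; P(data | r = 2) = (2/5)(3/4)(1/3) = 1/10; P(data | r = 4) = (4/5)(1/4)(3/3) = 1/5.
Multiplying each by its prior: 3/11 · 0 = 0, 4/11 · 1/10 = 2/55, 4/11 · 1/5 = 4/55; these sum to 6/55.
Hence P(r = 4 | data) = (4/55) / (6/55) = 2/3.

0.6667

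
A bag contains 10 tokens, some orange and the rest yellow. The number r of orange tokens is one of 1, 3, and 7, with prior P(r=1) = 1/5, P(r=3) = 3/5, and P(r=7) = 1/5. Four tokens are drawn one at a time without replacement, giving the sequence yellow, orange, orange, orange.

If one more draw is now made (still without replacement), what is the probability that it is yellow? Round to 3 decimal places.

For each hypothesis, P(data | H) works out to: P(data | r = 1) = (9/10)(1/9)(0/8) = 0; P(data | r = 3) = (7/10)(3/9)(2/8)(1/7) = 1/120; P(data | r = 7) = (3/10)(7/9)(6/8)(5/7) = 1/8.
Weighting by the prior gives 1/5 · 0 = 0, 3/5 · 1/120 = 1/200, 1/5 · 1/8 = 1/40; these sum to 3/100.
Dividing through by the total gives posterior P(r = 1 | data) = 0, P(r = 3 | data) = 1/6, P(r = 7 | data) = 5/6.
The predictive probability is P(yellow next | data) = (1)(1/6) + (1/3)(5/6) = 4/9.

0.444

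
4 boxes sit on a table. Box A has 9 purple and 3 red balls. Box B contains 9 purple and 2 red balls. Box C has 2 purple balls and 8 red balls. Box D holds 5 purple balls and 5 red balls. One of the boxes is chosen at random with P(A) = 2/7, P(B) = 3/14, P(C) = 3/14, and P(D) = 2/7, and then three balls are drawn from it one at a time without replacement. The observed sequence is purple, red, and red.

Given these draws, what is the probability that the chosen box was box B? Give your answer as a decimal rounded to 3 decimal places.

0.044

Compute the likelihood of the observed sequence for each case: P(data | box A) = (9/12)(3/11)(2/10) = 0.040909; P(data | box B) = (9/11)(2/10)(1/9) = 0.018182; P(data | box C) = (2/10)(8/9)(7/8) = 0.15556; P(data | box D) = (5/10)(5/9)(4/8) = 0.13889.
The prior-weighted likelihoods are 2/7 · 0.040909 = 0.011688, 3/14 · 0.018182 = 0.0038961, 3/14 · 0.15556 = 0.033333, 2/7 · 0.13889 = 0.039683; these sum to 0.0886.
So P(box B | data) = (0.0038961) / (0.0886) = 0.043974.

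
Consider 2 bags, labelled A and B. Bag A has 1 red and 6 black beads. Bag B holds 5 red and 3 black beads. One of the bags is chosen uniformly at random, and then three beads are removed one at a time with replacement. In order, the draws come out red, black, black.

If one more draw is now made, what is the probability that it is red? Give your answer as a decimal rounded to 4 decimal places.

0.3626

For each hypothesis, P(data | H) works out to: P(data | bag A) = (1/7)(6/7)(6/7) = 0.10496; P(data | bag B) = (5/8)(3/8)(3/8) = 0.087891.
The prior-weighted likelihoods are 1/2 · 0.10496 = 0.052478, 1/2 · 0.087891 = 0.043945; with total 0.096423.
Normalising, the posterior is P(bag A | data) = 0.54425, P(bag B | data) = 0.45575.
The predictive probability is P(red next | data) = (1/7)(0.54425) + (5/8)(0.45575) = 0.3626.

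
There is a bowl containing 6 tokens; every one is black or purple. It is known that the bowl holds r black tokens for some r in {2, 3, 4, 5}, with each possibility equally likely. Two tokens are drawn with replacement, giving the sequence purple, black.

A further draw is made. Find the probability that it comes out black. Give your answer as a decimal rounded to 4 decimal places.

0.5556

Compute the likelihood of the observed sequence for each case: P(data | r = 2) = (4/6)(2/6) = 2/9; P(data | r = 3) = (3/6)(3/6) = 1/4; P(data | r = 4) = (2/6)(4/6) = 2/9; P(data | r = 5) = (1/6)(5/6) = 5/36.
Multiplying each by its prior: 1/4 · 2/9 = 1/18, 1/4 · 1/4 = 1/16, 1/4 · 2/9 = 1/18, 1/4 · 5/36 = 5/144; with total 5/24.
The posterior is then P(r = 2 | data) = 4/15, P(r = 3 | data) = 3/10, P(r = 4 | data) = 4/15, P(r = 5 | data) = 1/6.
Averaging over the posterior, P(black next | data) = (1/3)(4/15) + (1/2)(3/10) + (2/3)(4/15) + (5/6)(1/6) = 5/9.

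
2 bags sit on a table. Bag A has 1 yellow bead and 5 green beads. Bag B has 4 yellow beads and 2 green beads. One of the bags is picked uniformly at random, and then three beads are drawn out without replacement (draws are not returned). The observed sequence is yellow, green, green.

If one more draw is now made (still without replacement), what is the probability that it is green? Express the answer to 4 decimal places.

0.7143

The likelihood of the observed sequence under each hypothesis: P(data | bag A) = (1/6)(5/5)(4/4) = 1/6; P(data | bag B) = (4/6)(2/5)(1/4) = 1/15.
Multiplying each by its prior: 1/2 · 1/6 = 1/12, 1/2 · 1/15 = 1/30; with total 7/60.
Normalising, the posterior is P(bag A | data) = 5/7, P(bag B | data) = 2/7.
Averaging over the posterior, P(green next | data) = (1)(5/7) + (0)(2/7) = 5/7.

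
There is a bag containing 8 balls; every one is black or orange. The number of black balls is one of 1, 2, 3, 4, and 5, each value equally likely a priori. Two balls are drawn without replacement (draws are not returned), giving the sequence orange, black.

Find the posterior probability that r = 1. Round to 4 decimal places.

The likelihood of the observed sequence under each hypothesis: P(data | r = 1) = (7/8)(1/7) = 1/8; P(data | r = 2) = (6/8)(2/7) = 3/14; P(data | r = 3) = (5/8)(3/7) = 15/56; P(data | r = 4) = (4/8)(4/7) = 2/7; P(data | r = 5) = (3/8)(5/7) = 15/56.
The prior-weighted likelihoods are 1/5 · 1/8 = 1/40, 1/5 · 3/14 = 3/70, 1/5 · 15/56 = 3/56, 1/5 · 2/7 = 2/35, 1/5 · 15/56 = 3/56; these sum to 13/56.
By Bayes' rule, P(r = 1 | data) = (1/40) / (13/56) = 7/65.

0.1077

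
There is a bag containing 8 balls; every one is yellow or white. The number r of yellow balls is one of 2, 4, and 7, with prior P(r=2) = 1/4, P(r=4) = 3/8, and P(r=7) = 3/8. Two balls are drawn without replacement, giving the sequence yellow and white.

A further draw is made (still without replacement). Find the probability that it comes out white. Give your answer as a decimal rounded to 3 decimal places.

0.473

The likelihood of the observed sequence under each hypothesis: P(data | r = 2) = (2/8)(6/7) = 3/14; P(data | r = 4) = (4/8)(4/7) = 2/7; P(data | r = 7) = (7/8)(1/7) = 1/8.
Multiplying each by its prior: 1/4 · 3/14 = 3/56, 3/8 · 2/7 = 3/28, 3/8 · 1/8 = 3/64; summing to 93/448.
Normalising, the posterior is P(r = 2 | data) = 8/31, P(r = 4 | data) = 16/31, P(r = 7 | data) = 7/31.
So P(white next | data) = Σ P(white next | H) P(H | data) = (5/6)(8/31) + (1/2)(16/31) + (0)(7/31) = 44/93.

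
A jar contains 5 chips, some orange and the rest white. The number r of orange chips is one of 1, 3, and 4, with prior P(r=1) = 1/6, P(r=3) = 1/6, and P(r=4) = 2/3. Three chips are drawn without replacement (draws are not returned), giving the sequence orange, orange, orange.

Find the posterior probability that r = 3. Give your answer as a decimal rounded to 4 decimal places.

0.0588

The likelihood of the observed sequence under each hypothesis: P(data | r = 1) = (1/5)(0/4) = 0; P(data | r = 3) = (3/5)(2/4)(1/3) = 1/10; P(data | r = 4) = (4/5)(3/4)(2/3) = 2/5.
The prior-weighted likelihoods are 1/6 · 0 = 0, 1/6 · 1/10 = 1/60, 2/3 · 2/5 = 4/15; with total 17/60.
Therefore the posterior P(r = 3 | data) = (1/60) / (17/60) = 1/17.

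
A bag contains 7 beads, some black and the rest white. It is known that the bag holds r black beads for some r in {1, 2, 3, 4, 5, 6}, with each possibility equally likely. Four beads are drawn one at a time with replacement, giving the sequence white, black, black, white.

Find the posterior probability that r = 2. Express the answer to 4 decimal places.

The likelihood of the observed sequence under each hypothesis: P(data | r = 1) = (6/7)(1/7)(1/7)(6/7) = 0.014994; P(data | r = 2) = (5/7)(2/7)(2/7)(5/7) = 0.041649; P(data | r = 3) = (4/7)(3/7)(3/7)(4/7) = 0.059975; P(data | r = 4) = (3/7)(4/7)(4/7)(3/7) = 0.059975; P(data | r = 5) = (2/7)(5/7)(5/7)(2/7) = 0.041649; P(data | r = 6) = (1/7)(6/7)(6/7)(1/7) = 0.014994.
Weighting by the prior gives 1/6 · 0.014994 = 0.002499, 1/6 · 0.041649 = 0.0069416, 1/6 · 0.059975 = 0.0099958, 1/6 · 0.059975 = 0.0099958, 1/6 · 0.041649 = 0.0069416, 1/6 · 0.014994 = 0.002499; summing to 0.038873.
Hence P(r = 2 | data) = (0.0069416) / (0.038873) = 0.17857.

0.1786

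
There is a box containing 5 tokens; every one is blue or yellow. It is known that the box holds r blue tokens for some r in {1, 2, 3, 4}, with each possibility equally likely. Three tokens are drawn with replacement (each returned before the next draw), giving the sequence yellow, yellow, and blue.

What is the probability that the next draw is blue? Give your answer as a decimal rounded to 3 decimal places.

Under each hypothesis, the probability of the observed sequence is: P(data | r = 1) = (4/5)(4/5)(1/5) = 16/125; P(data | r = 2) = (3/5)(3/5)(2/5) = 18/125; P(data | r = 3) = (2/5)(2/5)(3/5) = 12/125; P(data | r = 4) = (1/5)(1/5)(4/5) = 4/125.
Weighting by the prior gives 1/4 · 16/125 = 4/125, 1/4 · 18/125 = 9/250, 1/4 · 12/125 = 3/125, 1/4 · 4/125 = 1/125; summing to 1/10.
The posterior is then P(r = 1 | data) = 8/25, P(r = 2 | data) = 9/25, P(r = 3 | data) = 6/25, P(r = 4 | data) = 2/25.
So P(blue next | data) = Σ P(blue next | H) P(H | data) = (1/5)(8/25) + (2/5)(9/25) + (3/5)(6/25) + (4/5)(2/25) = 52/125.

0.416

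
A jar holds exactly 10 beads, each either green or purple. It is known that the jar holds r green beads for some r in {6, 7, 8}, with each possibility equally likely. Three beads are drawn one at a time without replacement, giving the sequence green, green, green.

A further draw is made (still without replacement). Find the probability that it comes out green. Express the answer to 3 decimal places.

0.618

The likelihood of the observed sequence under each hypothesis: P(data | r = 6) = (6/10)(5/9)(4/8) = 1/6; P(data | r = 7) = (7/10)(6/9)(5/8) = 7/24; P(data | r = 8) = (8/10)(7/9)(6/8) = 7/15.
The prior-weighted likelihoods are 1/3 · 1/6 = 1/18, 1/3 · 7/24 = 7/72, 1/3 · 7/15 = 7/45; summing to 37/120.
Dividing through by the total gives posterior P(r = 6 | data) = 20/111, P(r = 7 | data) = 35/111, P(r = 8 | data) = 56/111.
Averaging over the posterior, P(green next | data) = (3/7)(20/111) + (4/7)(35/111) + (5/7)(56/111) = 160/259.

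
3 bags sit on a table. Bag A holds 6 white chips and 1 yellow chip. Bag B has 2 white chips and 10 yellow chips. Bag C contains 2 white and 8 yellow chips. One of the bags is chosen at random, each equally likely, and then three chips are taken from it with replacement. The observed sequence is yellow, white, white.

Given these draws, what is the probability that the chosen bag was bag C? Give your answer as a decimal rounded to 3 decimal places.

0.200

The likelihood of the observed sequence under each hypothesis: P(data | bag A) = (1/7)(6/7)(6/7) = 0.10496; P(data | bag B) = (10/12)(2/12)(2/12) = 0.023148; P(data | bag C) = (8/10)(2/10)(2/10) = 0.032.
Weighting by the prior gives 1/3 · 0.10496 = 0.034985, 1/3 · 0.023148 = 0.007716, 1/3 · 0.032 = 0.010667; these sum to 0.053368.
Therefore the posterior P(bag C | data) = (0.010667) / (0.053368) = 0.19987.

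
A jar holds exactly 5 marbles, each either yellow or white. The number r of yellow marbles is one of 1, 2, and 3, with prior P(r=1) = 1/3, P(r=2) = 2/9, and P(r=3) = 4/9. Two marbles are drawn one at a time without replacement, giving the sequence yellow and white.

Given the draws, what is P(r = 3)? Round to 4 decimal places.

Under each hypothesis, the probability of the observed sequence is: P(data | r = 1) = (1/5)(4/4) = 1/5; P(data | r = 2) = (2/5)(3/4) = 3/10; P(data | r = 3) = (3/5)(2/4) = 3/10.
Weighting by the prior gives 1/3 · 1/5 = 1/15, 2/9 · 3/10 = 1/15, 4/9 · 3/10 = 2/15; with total 4/15.
Hence P(r = 3 | data) = (2/15) / (4/15) = 1/2.

0.5000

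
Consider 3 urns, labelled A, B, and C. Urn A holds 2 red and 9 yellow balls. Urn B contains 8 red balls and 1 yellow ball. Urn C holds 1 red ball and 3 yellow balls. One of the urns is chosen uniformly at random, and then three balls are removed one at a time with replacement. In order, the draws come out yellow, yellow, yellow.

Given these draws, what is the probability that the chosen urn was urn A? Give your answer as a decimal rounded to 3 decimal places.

0.564

Compute the likelihood of the observed sequence for each case: P(data | urn A) = (9/11)(9/11)(9/11) = 0.54771; P(data | urn B) = (1/9)(1/9)(1/9) = 0.0013717; P(data | urn C) = (3/4)(3/4)(3/4) = 0.42188.
The prior-weighted likelihoods are 1/3 · 0.54771 = 0.18257, 1/3 · 0.0013717 = 0.00045725, 1/3 · 0.42188 = 0.14062; with total 0.32365.
So P(urn A | data) = (0.18257) / (0.32365) = 0.56409.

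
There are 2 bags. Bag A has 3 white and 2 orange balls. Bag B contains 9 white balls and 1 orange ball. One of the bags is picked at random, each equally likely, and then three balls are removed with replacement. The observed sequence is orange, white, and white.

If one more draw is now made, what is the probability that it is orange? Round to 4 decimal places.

0.2920

For each hypothesis, P(data | H) works out to: P(data | bag A) = (2/5)(3/5)(3/5) = 0.144; P(data | bag B) = (1/10)(9/10)(9/10) = 0.081.
Multiplying each by its prior: 1/2 · 0.144 = 0.072, 1/2 · 0.081 = 0.0405; with total 0.1125.
Normalising, the posterior is P(bag A | data) = 0.64, P(bag B | data) = 0.36.
So P(orange next | data) = Σ P(orange next | H) P(H | data) = (2/5)(0.64) + (1/10)(0.36) = 0.292.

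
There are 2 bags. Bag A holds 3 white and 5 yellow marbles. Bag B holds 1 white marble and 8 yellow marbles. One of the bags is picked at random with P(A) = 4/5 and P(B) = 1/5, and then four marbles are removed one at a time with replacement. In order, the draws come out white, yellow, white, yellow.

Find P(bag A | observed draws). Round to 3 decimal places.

0.957

Compute the likelihood of the observed sequence for each case: P(data | bag A) = (3/8)(5/8)(3/8)(5/8) = 0.054932; P(data | bag B) = (1/9)(8/9)(1/9)(8/9) = 0.0097546.
Weighting by the prior gives 4/5 · 0.054932 = 0.043945, 1/5 · 0.0097546 = 0.0019509; these sum to 0.045896.
Therefore the posterior P(bag A | data) = (0.043945) / (0.045896) = 0.95749.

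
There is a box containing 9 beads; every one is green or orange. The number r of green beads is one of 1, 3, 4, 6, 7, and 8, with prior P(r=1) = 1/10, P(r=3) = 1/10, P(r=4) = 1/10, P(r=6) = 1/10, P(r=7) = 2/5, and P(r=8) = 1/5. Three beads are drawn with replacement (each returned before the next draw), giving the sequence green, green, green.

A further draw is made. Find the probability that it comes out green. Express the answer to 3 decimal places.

The likelihood of the observed sequence under each hypothesis: P(data | r = 1) = (1/9)(1/9)(1/9) = 0.0013717; P(data | r = 3) = (3/9)(3/9)(3/9) = 0.037037; P(data | r = 4) = (4/9)(4/9)(4/9) = 0.087791; P(data | r = 6) = (6/9)(6/9)(6/9) = 0.2963; P(data | r = 7) = (7/9)(7/9)(7/9) = 0.47051; P(data | r = 8) = (8/9)(8/9)(8/9) = 0.70233.
Weighting by the prior gives 1/10 · 0.0013717 = 0.00013717, 1/10 · 0.037037 = 0.0037037, 1/10 · 0.087791 = 0.0087791, 1/10 · 0.2963 = 0.02963, 2/5 · 0.47051 = 0.1882, 1/5 · 0.70233 = 0.14047; with total 0.37092.
Dividing through by the total gives posterior P(r = 1 | data) = 0.00036982, P(r = 3 | data) = 0.0099852, P(r = 4 | data) = 0.023669, P(r = 6 | data) = 0.079882, P(r = 7 | data) = 0.5074, P(r = 8 | data) = 0.3787.
Averaging over the posterior, P(green next | data) = (1/9)(0.00036982) + (1/3)(0.0099852) + (4/9)(0.023669) + (2/3)(0.079882) + (7/9)(0.5074) + (8/9)(0.3787) = 0.79841.

0.798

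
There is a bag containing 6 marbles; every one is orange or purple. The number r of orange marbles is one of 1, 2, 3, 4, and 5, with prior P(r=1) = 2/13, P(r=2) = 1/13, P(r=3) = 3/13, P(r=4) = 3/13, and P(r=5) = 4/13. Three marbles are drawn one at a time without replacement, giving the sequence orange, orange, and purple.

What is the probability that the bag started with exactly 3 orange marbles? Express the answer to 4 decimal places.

0.2523

For each hypothesis, P(data | H) works out to: P(data | r = 1) = (1/6)(0/5) = 0; P(data | r = 2) = (2/6)(1/5)(4/4) = 1/15; P(data | r = 3) = (3/6)(2/5)(3/4) = 3/20; P(data | r = 4) = (4/6)(3/5)(2/4) = 1/5; P(data | r = 5) = (5/6)(4/5)(1/4) = 1/6.
The prior-weighted likelihoods are 2/13 · 0 = 0, 1/13 · 1/15 = 1/195, 3/13 · 3/20 = 9/260, 3/13 · 1/5 = 3/65, 4/13 · 1/6 = 2/39; with total 107/780.
By Bayes' rule, P(r = 3 | data) = (9/260) / (107/780) = 27/107.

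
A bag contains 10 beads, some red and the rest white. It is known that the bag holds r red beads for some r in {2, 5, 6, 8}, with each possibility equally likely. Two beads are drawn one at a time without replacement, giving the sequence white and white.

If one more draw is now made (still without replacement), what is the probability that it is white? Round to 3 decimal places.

0.583

For each hypothesis, P(data | H) works out to: P(data | r = 2) = (8/10)(7/9) = 28/45; P(data | r = 5) = (5/10)(4/9) = 2/9; P(data | r = 6) = (4/10)(3/9) = 2/15; P(data | r = 8) = (2/10)(1/9) = 1/45.
Weighting by the prior gives 1/4 · 28/45 = 7/45, 1/4 · 2/9 = 1/18, 1/4 · 2/15 = 1/30, 1/4 · 1/45 = 1/180; summing to 1/4.
The posterior is then P(r = 2 | data) = 28/45, P(r = 5 | data) = 2/9, P(r = 6 | data) = 2/15, P(r = 8 | data) = 1/45.
So P(white next | data) = Σ P(white next | H) P(H | data) = (3/4)(28/45) + (3/8)(2/9) + (1/4)(2/15) + (0)(1/45) = 7/12.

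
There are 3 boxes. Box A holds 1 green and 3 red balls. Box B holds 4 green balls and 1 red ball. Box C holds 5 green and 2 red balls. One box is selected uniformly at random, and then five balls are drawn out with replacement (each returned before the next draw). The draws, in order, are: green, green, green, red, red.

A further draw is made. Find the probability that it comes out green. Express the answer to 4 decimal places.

Under each hypothesis, the probability of the observed sequence is: P(data | box A) = (1/4)(1/4)(1/4)(3/4)(3/4) = 0.0087891; P(data | box B) = (4/5)(4/5)(4/5)(1/5)(1/5) = 0.02048; P(data | box C) = (5/7)(5/7)(5/7)(2/7)(2/7) = 0.02975.
Multiplying each by its prior: 1/3 · 0.0087891 = 0.0029297, 1/3 · 0.02048 = 0.0068267, 1/3 · 0.02975 = 0.0099165; these sum to 0.019673.
Normalising, the posterior is P(box A | data) = 0.14892, P(box B | data) = 0.34701, P(box C | data) = 0.50407.
So P(green next | data) = Σ P(green next | H) P(H | data) = (1/4)(0.14892) + (4/5)(0.34701) + (5/7)(0.50407) = 0.67489.

0.6749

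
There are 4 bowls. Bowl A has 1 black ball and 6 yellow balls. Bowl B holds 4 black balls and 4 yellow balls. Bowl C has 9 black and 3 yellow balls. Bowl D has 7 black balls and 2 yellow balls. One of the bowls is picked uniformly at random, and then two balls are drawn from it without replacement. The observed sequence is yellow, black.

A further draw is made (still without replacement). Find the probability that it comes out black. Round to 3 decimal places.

Under each hypothesis, the probability of the observed sequence is: P(data | bowl A) = (6/7)(1/6) = 0.14286; P(data | bowl B) = (4/8)(4/7) = 0.28571; P(data | bowl C) = (3/12)(9/11) = 0.20455; P(data | bowl D) = (2/9)(7/8) = 0.19444.
Multiplying each by its prior: 1/4 · 0.14286 = 0.035714, 1/4 · 0.28571 = 0.071429, 1/4 · 0.20455 = 0.051136, 1/4 · 0.19444 = 0.048611; with total 0.20689.
Normalising, the posterior is P(bowl A | data) = 0.17262, P(bowl B | data) = 0.34525, P(bowl C | data) = 0.24717, P(bowl D | data) = 0.23496.
The predictive probability is P(black next | data) = (0)(0.17262) + (1/2)(0.34525) + (4/5)(0.24717) + (6/7)(0.23496) = 0.57175.

0.572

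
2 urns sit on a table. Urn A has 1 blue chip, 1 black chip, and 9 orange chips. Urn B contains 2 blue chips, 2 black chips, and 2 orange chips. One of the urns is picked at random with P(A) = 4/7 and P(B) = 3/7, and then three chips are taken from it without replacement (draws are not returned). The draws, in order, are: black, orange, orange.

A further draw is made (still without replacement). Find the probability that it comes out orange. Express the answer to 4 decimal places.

Compute the likelihood of the observed sequence for each case: P(data | urn A) = (1/11)(9/10)(8/9) = 4/55; P(data | urn B) = (2/6)(2/5)(1/4) = 1/30.
Multiplying each by its prior: 4/7 · 4/55 = 16/385, 3/7 · 1/30 = 1/70; with total 43/770.
Normalising, the posterior is P(urn A | data) = 32/43, P(urn B | data) = 11/43.
Averaging over the posterior, P(orange next | data) = (7/8)(32/43) + (0)(11/43) = 28/43.

0.6512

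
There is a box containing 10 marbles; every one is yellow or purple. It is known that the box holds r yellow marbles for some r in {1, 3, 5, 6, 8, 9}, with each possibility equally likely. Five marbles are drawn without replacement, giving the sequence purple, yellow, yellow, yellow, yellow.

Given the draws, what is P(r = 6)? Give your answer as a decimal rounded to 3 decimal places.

The likelihood of the observed sequence under each hypothesis: P(data | r = 1) = (9/10)(1/9)(0/8) = 0; P(data | r = 3) = (7/10)(3/9)(2/8)(1/7)(0/6) = 0; P(data | r = 5) = (5/10)(5/9)(4/8)(3/7)(2/6) = 0.019841; P(data | r = 6) = (4/10)(6/9)(5/8)(4/7)(3/6) = 0.047619; P(data | r = 8) = (2/10)(8/9)(7/8)(6/7)(5/6) = 0.11111; P(data | r = 9) = (1/10)(9/9)(8/8)(7/7)(6/6) = 0.1.
Weighting by the prior gives 1/6 · 0 = 0, 1/6 · 0 = 0, 1/6 · 0.019841 = 0.0033069, 1/6 · 0.047619 = 0.0079365, 1/6 · 0.11111 = 0.018519, 1/6 · 0.1 = 0.016667; these sum to 0.046429.
By Bayes' rule, P(r = 6 | data) = (0.0079365) / (0.046429) = 0.17094.

0.171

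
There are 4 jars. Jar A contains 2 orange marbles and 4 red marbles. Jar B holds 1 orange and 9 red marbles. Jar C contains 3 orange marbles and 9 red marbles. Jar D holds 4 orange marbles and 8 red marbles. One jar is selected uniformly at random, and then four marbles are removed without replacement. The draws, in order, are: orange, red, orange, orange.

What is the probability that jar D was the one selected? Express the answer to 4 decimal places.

0.7805

The likelihood of the observed sequence under each hypothesis: P(data | jar A) = (2/6)(4/5)(1/4)(0/3) = 0; P(data | jar B) = (1/10)(9/9)(0/8) = 0; P(data | jar C) = (3/12)(9/11)(2/10)(1/9) = 0.0045455; P(data | jar D) = (4/12)(8/11)(3/10)(2/9) = 0.016162.
Multiplying each by its prior: 1/4 · 0 = 0, 1/4 · 0 = 0, 1/4 · 0.0045455 = 0.0011364, 1/4 · 0.016162 = 0.0040404; these sum to 0.0051768.
Hence P(jar D | data) = (0.0040404) / (0.0051768) = 0.78049.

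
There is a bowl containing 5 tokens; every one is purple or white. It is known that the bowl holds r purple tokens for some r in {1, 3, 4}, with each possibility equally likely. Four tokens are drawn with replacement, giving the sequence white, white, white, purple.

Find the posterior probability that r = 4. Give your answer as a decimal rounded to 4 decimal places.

0.0435

Under each hypothesis, the probability of the observed sequence is: P(data | r = 1) = (4/5)(4/5)(4/5)(1/5) = 0.1024; P(data | r = 3) = (2/5)(2/5)(2/5)(3/5) = 0.0384; P(data | r = 4) = (1/5)(1/5)(1/5)(4/5) = 0.0064.
Multiplying each by its prior: 1/3 · 0.1024 = 0.034133, 1/3 · 0.0384 = 0.0128, 1/3 · 0.0064 = 0.0021333; summing to 0.049067.
So P(r = 4 | data) = (0.0021333) / (0.049067) = 0.043478.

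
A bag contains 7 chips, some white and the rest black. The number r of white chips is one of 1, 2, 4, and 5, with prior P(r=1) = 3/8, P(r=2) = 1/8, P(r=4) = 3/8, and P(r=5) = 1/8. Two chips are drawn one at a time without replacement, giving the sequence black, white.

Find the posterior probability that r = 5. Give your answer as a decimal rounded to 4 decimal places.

Under each hypothesis, the probability of the observed sequence is: P(data | r = 1) = (6/7)(1/6) = 1/7; P(data | r = 2) = (5/7)(2/6) = 5/21; P(data | r = 4) = (3/7)(4/6) = 2/7; P(data | r = 5) = (2/7)(5/6) = 5/21.
Multiplying each by its prior: 3/8 · 1/7 = 3/56, 1/8 · 5/21 = 5/168, 3/8 · 2/7 = 3/28, 1/8 · 5/21 = 5/168; summing to 37/168.
By Bayes' rule, P(r = 5 | data) = (5/168) / (37/168) = 5/37.

0.1351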